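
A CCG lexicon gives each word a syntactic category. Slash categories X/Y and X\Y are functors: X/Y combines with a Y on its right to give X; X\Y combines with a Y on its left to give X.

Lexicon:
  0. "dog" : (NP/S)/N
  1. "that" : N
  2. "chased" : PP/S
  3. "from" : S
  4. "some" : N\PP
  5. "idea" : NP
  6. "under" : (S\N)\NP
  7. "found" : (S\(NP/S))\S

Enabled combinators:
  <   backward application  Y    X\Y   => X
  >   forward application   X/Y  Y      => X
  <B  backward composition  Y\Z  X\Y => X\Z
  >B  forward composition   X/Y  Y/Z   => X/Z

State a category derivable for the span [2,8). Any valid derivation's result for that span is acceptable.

S\(NP/S)

[0,8] S   <
  [0,2] NP/S   >
    [0,1] "dog" : (NP/S)/N
    [1,2] "that" : N
  [2,8] S\(NP/S)   <
    [2,7] S   <
      [2,5] N   <
        [2,4] PP   >
          [2,3] "chased" : PP/S
          [3,4] "from" : S
        [4,5] "some" : N\PP
      [5,7] S\N   <
        [5,6] "idea" : NP
        [6,7] "under" : (S\N)\NP
    [7,8] "found" : (S\(NP/S))\S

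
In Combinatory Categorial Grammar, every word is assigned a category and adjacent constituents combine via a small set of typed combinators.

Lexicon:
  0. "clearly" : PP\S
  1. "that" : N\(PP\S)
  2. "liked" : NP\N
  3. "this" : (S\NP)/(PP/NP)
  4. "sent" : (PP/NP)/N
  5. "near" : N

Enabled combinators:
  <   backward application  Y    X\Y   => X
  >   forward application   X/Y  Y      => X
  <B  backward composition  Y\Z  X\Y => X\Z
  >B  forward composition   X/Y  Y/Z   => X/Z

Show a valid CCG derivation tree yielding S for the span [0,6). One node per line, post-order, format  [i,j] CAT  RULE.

[0,6] S   <
  [0,3] NP   <
    [0,2] N   <
      [0,1] "clearly" : PP\S
      [1,2] "that" : N\(PP\S)
    [2,3] "liked" : NP\N
  [3,6] S\NP   >
    [3,4] "this" : (S\NP)/(PP/NP)
    [4,6] PP/NP   >
      [4,5] "sent" : (PP/NP)/N
      [5,6] "near" : N

[0,1] PP\S  lex  "clearly"
[1,2] N\(PP\S)  lex  "that"
[0,2] N  <  k=1
[2,3] NP\N  lex  "liked"
[0,3] NP  <  k=2
[3,4] (S\NP)/(PP/NP)  lex  "this"
[4,5] (PP/NP)/N  lex  "sent"
[5,6] N  lex  "near"
[4,6] PP/NP  >  k=5
[3,6] S\NP  >  k=4
[0,6] S  <  k=3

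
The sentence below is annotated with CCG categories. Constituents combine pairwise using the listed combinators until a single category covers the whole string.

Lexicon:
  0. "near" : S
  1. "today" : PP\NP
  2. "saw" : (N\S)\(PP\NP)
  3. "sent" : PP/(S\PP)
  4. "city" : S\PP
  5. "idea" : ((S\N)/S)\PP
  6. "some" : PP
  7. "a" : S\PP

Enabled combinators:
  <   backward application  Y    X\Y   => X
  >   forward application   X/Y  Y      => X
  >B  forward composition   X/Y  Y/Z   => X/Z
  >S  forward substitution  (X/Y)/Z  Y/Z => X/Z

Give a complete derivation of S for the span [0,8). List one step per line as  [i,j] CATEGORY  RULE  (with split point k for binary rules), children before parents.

[0,1] S  lex  "near"
[1,2] PP\NP  lex  "today"
[2,3] (N\S)\(PP\NP)  lex  "saw"
[1,3] N\S  <  k=2
[0,3] N  <  k=1
[3,4] PP/(S\PP)  lex  "sent"
[4,5] S\PP  lex  "city"
[3,5] PP  >  k=4
[5,6] ((S\N)/S)\PP  lex  "idea"
[3,6] (S\N)/S  <  k=5
[6,7] PP  lex  "some"
[7,8] S\PP  lex  "a"
[6,8] S  <  k=7
[3,8] S\N  >  k=6
[0,8] S  <  k=3

[0,8] S   <
  [0,3] N   <
    [0,1] "near" : S
    [1,3] N\S   <
      [1,2] "today" : PP\NP
      [2,3] "saw" : (N\S)\(PP\NP)
  [3,8] S\N   >
    [3,6] (S\N)/S   <
      [3,5] PP   >
        [3,4] "sent" : PP/(S\PP)
        [4,5] "city" : S\PP
      [5,6] "idea" : ((S\N)/S)\PP
    [6,8] S   <
      [6,7] "some" : PP
      [7,8] "a" : S\PP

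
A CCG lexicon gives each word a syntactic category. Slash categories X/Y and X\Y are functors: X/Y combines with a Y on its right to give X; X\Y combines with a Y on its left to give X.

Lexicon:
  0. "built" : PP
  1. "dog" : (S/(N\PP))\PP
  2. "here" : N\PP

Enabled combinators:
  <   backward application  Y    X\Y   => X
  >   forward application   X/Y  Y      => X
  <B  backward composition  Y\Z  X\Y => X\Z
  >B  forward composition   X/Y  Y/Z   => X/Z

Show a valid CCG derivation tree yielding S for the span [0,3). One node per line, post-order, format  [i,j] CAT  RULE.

[0,3] S   >
  [0,2] S/(N\PP)   <
    [0,1] "built" : PP
    [1,2] "dog" : (S/(N\PP))\PP
  [2,3] "here" : N\PP

[0,1] PP  lex  "built"
[1,2] (S/(N\PP))\PP  lex  "dog"
[0,2] S/(N\PP)  <  k=1
[2,3] N\PP  lex  "here"
[0,3] S  >  k=2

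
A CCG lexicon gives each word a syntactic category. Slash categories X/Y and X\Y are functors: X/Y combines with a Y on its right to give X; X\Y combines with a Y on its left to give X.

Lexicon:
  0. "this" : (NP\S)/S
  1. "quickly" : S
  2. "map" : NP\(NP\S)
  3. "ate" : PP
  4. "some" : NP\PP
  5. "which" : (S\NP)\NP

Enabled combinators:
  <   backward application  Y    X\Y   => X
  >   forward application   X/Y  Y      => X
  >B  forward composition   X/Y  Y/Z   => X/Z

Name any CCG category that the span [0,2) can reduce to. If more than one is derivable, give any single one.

[0,6] S   <
  [0,3] NP   <
    [0,2] NP\S   >
      [0,1] "this" : (NP\S)/S
      [1,2] "quickly" : S
    [2,3] "map" : NP\(NP\S)
  [3,6] S\NP   <
    [3,5] NP   <
      [3,4] "ate" : PP
      [4,5] "some" : NP\PP
    [5,6] "which" : (S\NP)\NP

NP\S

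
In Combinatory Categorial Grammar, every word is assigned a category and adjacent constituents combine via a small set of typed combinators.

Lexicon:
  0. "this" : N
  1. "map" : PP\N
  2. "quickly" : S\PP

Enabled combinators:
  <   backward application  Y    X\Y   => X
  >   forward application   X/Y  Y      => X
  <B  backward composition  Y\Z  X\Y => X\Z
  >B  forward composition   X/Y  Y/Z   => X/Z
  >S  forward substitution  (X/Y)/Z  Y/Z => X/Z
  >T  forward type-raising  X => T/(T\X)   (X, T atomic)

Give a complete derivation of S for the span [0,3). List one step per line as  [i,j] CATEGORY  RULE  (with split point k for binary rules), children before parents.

[0,1] N  lex  "this"
[0,1] PP/(PP\N)  >T
[1,2] PP\N  lex  "map"
[0,2] PP  >  k=1
[2,3] S\PP  lex  "quickly"
[0,3] S  <  k=2

[0,3] S   <
  [0,2] PP   >
    [0,1] PP/(PP\N)   >T
      [0,1] "this" : N
    [1,2] "map" : PP\N
  [2,3] "quickly" : S\PP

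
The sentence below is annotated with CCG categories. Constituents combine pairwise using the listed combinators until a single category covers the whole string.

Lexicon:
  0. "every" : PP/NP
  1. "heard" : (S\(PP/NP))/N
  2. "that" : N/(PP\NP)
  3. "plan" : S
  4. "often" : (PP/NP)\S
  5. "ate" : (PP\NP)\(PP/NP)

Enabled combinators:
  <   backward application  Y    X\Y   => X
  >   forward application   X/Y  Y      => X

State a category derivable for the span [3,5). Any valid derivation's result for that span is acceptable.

PP/NP

[0,6] S   <
  [0,1] "every" : PP/NP
  [1,6] S\(PP/NP)   >
    [1,2] "heard" : (S\(PP/NP))/N
    [2,6] N   >
      [2,3] "that" : N/(PP\NP)
      [3,6] PP\NP   <
        [3,5] PP/NP   <
          [3,4] "plan" : S
          [4,5] "often" : (PP/NP)\S
        [5,6] "ate" : (PP\NP)\(PP/NP)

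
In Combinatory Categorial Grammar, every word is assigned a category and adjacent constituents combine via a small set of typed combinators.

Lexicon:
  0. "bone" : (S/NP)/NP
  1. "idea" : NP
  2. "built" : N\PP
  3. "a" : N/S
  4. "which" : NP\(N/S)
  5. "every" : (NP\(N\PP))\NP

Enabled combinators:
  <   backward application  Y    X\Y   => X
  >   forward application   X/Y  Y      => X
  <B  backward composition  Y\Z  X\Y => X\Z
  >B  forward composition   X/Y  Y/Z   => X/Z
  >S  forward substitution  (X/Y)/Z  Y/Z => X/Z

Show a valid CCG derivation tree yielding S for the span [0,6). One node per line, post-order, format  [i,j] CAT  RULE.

[0,6] S   >
  [0,2] S/NP   >
    [0,1] "bone" : (S/NP)/NP
    [1,2] "idea" : NP
  [2,6] NP   <
    [2,3] "built" : N\PP
    [3,6] NP\(N\PP)   <
      [3,5] NP   <
        [3,4] "a" : N/S
        [4,5] "which" : NP\(N/S)
      [5,6] "every" : (NP\(N\PP))\NP

[0,1] (S/NP)/NP  lex  "bone"
[1,2] NP  lex  "idea"
[0,2] S/NP  >  k=1
[2,3] N\PP  lex  "built"
[3,4] N/S  lex  "a"
[4,5] NP\(N/S)  lex  "which"
[3,5] NP  <  k=4
[5,6] (NP\(N\PP))\NP  lex  "every"
[3,6] NP\(N\PP)  <  k=5
[2,6] NP  <  k=3
[0,6] S  >  k=2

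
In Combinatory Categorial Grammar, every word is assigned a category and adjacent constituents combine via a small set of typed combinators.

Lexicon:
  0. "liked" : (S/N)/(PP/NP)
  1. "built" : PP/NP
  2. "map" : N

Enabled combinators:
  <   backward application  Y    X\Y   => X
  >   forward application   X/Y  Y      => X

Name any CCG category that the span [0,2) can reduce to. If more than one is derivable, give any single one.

S/N

[0,3] S   >
  [0,2] S/N   >
    [0,1] "liked" : (S/N)/(PP/NP)
    [1,2] "built" : PP/NP
  [2,3] "map" : N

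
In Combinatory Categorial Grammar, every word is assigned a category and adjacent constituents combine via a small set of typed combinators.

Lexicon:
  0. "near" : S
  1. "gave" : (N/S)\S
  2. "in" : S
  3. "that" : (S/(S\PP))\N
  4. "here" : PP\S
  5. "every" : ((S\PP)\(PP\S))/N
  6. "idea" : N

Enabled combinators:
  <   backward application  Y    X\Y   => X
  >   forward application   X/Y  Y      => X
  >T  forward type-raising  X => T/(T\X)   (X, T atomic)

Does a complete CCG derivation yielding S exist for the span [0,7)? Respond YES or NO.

YES

[0,7] S   >
  [0,4] S/(S\PP)   <
    [0,3] N   >
      [0,2] N/S   <
        [0,1] "near" : S
        [1,2] "gave" : (N/S)\S
      [2,3] "in" : S
    [3,4] "that" : (S/(S\PP))\N
  [4,7] S\PP   <
    [4,5] "here" : PP\S
    [5,7] (S\PP)\(PP\S)   >
      [5,6] "every" : ((S\PP)\(PP\S))/N
      [6,7] "idea" : N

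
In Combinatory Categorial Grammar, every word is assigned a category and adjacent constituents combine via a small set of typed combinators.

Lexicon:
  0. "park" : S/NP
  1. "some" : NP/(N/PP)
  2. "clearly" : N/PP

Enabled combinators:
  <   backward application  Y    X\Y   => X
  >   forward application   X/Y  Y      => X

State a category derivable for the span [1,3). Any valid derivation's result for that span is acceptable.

[0,3] S   >
  [0,1] "park" : S/NP
  [1,3] NP   >
    [1,2] "some" : NP/(N/PP)
    [2,3] "clearly" : N/PP

NP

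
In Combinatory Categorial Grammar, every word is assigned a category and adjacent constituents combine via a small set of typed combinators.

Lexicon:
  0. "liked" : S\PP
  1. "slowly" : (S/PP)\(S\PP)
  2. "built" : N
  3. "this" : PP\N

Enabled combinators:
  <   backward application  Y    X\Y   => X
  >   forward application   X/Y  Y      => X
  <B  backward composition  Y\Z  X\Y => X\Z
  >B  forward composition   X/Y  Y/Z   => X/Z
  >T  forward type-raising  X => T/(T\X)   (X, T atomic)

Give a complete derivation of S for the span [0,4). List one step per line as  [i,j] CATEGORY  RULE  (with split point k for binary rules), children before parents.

[0,1] S\PP  lex  "liked"
[1,2] (S/PP)\(S\PP)  lex  "slowly"
[0,2] S/PP  <  k=1
[2,3] N  lex  "built"
[3,4] PP\N  lex  "this"
[2,4] PP  <  k=3
[0,4] S  >  k=2

[0,4] S   >
  [0,2] S/PP   <
    [0,1] "liked" : S\PP
    [1,2] "slowly" : (S/PP)\(S\PP)
  [2,4] PP   <
    [2,3] "built" : N
    [3,4] "this" : PP\N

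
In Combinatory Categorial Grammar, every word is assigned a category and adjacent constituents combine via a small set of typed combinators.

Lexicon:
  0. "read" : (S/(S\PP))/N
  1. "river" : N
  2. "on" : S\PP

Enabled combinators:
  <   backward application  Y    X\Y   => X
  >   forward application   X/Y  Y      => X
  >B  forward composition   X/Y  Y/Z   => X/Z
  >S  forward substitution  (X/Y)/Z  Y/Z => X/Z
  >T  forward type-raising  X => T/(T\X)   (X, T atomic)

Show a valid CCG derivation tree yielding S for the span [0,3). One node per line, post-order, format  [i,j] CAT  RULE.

[0,3] S   >
  [0,2] S/(S\PP)   >
    [0,1] "read" : (S/(S\PP))/N
    [1,2] "river" : N
  [2,3] "on" : S\PP

[0,1] (S/(S\PP))/N  lex  "read"
[1,2] N  lex  "river"
[0,2] S/(S\PP)  >  k=1
[2,3] S\PP  lex  "on"
[0,3] S  >  k=2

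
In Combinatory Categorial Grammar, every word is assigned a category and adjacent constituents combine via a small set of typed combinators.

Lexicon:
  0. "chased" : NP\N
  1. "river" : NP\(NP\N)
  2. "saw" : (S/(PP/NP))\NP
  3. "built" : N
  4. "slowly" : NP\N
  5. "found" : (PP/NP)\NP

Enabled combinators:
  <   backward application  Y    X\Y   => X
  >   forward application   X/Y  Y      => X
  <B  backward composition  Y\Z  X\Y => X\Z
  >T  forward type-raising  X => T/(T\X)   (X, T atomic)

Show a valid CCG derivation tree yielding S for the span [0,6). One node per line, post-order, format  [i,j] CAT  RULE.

[0,1] NP\N  lex  "chased"
[1,2] NP\(NP\N)  lex  "river"
[0,2] NP  <  k=1
[2,3] (S/(PP/NP))\NP  lex  "saw"
[0,3] S/(PP/NP)  <  k=2
[3,4] N  lex  "built"
[4,5] NP\N  lex  "slowly"
[3,5] NP  <  k=4
[5,6] (PP/NP)\NP  lex  "found"
[3,6] PP/NP  <  k=5
[0,6] S  >  k=3

[0,6] S   >
  [0,3] S/(PP/NP)   <
    [0,2] NP   <
      [0,1] "chased" : NP\N
      [1,2] "river" : NP\(NP\N)
    [2,3] "saw" : (S/(PP/NP))\NP
  [3,6] PP/NP   <
    [3,5] NP   <
      [3,4] "built" : N
      [4,5] "slowly" : NP\N
    [5,6] "found" : (PP/NP)\NP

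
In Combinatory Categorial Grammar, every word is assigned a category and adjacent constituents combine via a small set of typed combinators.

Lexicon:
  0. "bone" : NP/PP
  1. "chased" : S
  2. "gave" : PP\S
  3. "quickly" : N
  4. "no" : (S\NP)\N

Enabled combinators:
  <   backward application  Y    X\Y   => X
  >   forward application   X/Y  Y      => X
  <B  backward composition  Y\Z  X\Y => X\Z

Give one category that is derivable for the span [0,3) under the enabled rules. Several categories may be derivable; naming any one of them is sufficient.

[0,5] S   <
  [0,3] NP   >
    [0,1] "bone" : NP/PP
    [1,3] PP   <
      [1,2] "chased" : S
      [2,3] "gave" : PP\S
  [3,5] S\NP   <
    [3,4] "quickly" : N
    [4,5] "no" : (S\NP)\N

NP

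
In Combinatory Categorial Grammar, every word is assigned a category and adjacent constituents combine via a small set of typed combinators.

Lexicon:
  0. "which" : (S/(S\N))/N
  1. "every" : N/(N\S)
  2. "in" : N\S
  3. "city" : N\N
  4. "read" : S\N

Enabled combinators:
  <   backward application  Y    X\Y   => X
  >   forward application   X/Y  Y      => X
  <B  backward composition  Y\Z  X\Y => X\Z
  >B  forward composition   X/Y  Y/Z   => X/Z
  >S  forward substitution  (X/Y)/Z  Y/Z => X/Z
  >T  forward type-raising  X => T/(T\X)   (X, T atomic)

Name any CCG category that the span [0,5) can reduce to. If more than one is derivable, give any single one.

S

[0,5] S   >
  [0,3] S/(S\N)   >
    [0,1] "which" : (S/(S\N))/N
    [1,3] N   >
      [1,2] "every" : N/(N\S)
      [2,3] "in" : N\S
  [3,5] S\N   <B
    [3,4] "city" : N\N
    [4,5] "read" : S\N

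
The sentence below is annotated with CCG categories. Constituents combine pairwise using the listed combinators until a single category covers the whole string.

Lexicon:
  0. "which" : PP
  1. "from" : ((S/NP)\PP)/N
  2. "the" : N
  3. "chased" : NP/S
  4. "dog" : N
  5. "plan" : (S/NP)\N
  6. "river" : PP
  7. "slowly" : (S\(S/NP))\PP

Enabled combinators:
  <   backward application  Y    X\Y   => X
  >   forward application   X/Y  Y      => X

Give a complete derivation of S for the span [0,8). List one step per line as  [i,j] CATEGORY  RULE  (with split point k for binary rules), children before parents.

[0,8] S   >
  [0,3] S/NP   <
    [0,1] "which" : PP
    [1,3] (S/NP)\PP   >
      [1,2] "from" : ((S/NP)\PP)/N
      [2,3] "the" : N
  [3,8] NP   >
    [3,4] "chased" : NP/S
    [4,8] S   <
      [4,6] S/NP   <
        [4,5] "dog" : N
        [5,6] "plan" : (S/NP)\N
      [6,8] S\(S/NP)   <
        [6,7] "river" : PP
        [7,8] "slowly" : (S\(S/NP))\PP

[0,1] PP  lex  "which"
[1,2] ((S/NP)\PP)/N  lex  "from"
[2,3] N  lex  "the"
[1,3] (S/NP)\PP  >  k=2
[0,3] S/NP  <  k=1
[3,4] NP/S  lex  "chased"
[4,5] N  lex  "dog"
[5,6] (S/NP)\N  lex  "plan"
[4,6] S/NP  <  k=5
[6,7] PP  lex  "river"
[7,8] (S\(S/NP))\PP  lex  "slowly"
[6,8] S\(S/NP)  <  k=7
[4,8] S  <  k=6
[3,8] NP  >  k=4
[0,8] S  >  k=3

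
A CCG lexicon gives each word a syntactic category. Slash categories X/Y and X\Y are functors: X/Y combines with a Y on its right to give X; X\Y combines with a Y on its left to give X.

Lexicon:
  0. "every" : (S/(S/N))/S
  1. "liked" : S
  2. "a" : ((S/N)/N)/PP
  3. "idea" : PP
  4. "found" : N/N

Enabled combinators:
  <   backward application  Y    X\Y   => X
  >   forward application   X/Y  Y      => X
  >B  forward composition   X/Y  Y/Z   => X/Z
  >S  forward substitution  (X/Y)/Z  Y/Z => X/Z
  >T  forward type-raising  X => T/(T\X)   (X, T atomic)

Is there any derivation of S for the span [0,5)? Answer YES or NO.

YES

[0,5] S   >
  [0,2] S/(S/N)   >
    [0,1] "every" : (S/(S/N))/S
    [1,2] "liked" : S
  [2,5] S/N   >S
    [2,4] (S/N)/N   >
      [2,3] "a" : ((S/N)/N)/PP
      [3,4] "idea" : PP
    [4,5] "found" : N/N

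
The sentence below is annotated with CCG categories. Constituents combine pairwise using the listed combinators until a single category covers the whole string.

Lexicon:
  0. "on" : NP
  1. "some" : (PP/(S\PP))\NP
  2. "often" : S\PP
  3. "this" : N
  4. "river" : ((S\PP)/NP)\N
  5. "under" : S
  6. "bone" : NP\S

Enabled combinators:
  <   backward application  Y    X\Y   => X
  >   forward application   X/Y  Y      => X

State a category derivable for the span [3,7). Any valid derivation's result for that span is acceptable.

[0,7] S   <
  [0,3] PP   >
    [0,2] PP/(S\PP)   <
      [0,1] "on" : NP
      [1,2] "some" : (PP/(S\PP))\NP
    [2,3] "often" : S\PP
  [3,7] S\PP   >
    [3,5] (S\PP)/NP   <
      [3,4] "this" : N
      [4,5] "river" : ((S\PP)/NP)\N
    [5,7] NP   <
      [5,6] "under" : S
      [6,7] "bone" : NP\S

S\PP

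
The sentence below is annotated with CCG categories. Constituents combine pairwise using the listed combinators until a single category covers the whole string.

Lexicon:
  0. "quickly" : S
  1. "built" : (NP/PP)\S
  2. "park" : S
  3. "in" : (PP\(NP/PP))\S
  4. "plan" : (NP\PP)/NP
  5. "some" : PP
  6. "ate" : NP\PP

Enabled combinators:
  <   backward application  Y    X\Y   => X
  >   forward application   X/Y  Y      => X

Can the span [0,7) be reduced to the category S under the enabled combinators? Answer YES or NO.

S (NP/PP)\S S (PP\(NP/PP))\S (NP\PP)/NP PP NP\PP
CKY chart[0,7] = {NP}; S ∉ chart

NO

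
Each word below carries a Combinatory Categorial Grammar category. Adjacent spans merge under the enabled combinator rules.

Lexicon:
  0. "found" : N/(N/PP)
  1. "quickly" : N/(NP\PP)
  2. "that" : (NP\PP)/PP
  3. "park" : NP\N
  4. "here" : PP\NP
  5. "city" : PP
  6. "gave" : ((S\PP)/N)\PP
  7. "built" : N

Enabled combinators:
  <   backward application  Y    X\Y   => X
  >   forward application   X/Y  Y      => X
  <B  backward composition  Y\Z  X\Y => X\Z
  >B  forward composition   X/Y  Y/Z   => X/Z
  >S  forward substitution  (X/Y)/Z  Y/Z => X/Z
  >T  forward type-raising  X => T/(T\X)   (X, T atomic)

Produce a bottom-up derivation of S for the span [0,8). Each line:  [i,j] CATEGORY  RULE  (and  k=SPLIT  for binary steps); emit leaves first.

[0,1] N/(N/PP)  lex  "found"
[1,2] N/(NP\PP)  lex  "quickly"
[2,3] (NP\PP)/PP  lex  "that"
[1,3] N/PP  >B  k=2
[0,3] N  >  k=1
[3,4] NP\N  lex  "park"
[4,5] PP\NP  lex  "here"
[3,5] PP\N  <B  k=4
[5,6] PP  lex  "city"
[6,7] ((S\PP)/N)\PP  lex  "gave"
[5,7] (S\PP)/N  <  k=6
[7,8] N  lex  "built"
[5,8] S\PP  >  k=7
[3,8] S\N  <B  k=5
[0,8] S  <  k=3

[0,8] S   <
  [0,3] N   >
    [0,1] "found" : N/(N/PP)
    [1,3] N/PP   >B
      [1,2] "quickly" : N/(NP\PP)
      [2,3] "that" : (NP\PP)/PP
  [3,8] S\N   <B
    [3,5] PP\N   <B
      [3,4] "park" : NP\N
      [4,5] "here" : PP\NP
    [5,8] S\PP   >
      [5,7] (S\PP)/N   <
        [5,6] "city" : PP
        [6,7] "gave" : ((S\PP)/N)\PP
      [7,8] "built" : N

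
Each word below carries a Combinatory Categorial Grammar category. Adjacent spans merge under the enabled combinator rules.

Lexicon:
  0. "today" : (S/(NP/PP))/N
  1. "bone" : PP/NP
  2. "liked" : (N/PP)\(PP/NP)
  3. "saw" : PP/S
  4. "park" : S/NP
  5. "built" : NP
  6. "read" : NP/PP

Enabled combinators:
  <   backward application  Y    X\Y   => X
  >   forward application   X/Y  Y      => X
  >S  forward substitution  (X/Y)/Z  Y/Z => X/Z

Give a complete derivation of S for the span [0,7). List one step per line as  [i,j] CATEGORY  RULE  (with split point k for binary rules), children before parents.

[0,7] S   >
  [0,6] S/(NP/PP)   >
    [0,1] "today" : (S/(NP/PP))/N
    [1,6] N   >
      [1,3] N/PP   <
        [1,2] "bone" : PP/NP
        [2,3] "liked" : (N/PP)\(PP/NP)
      [3,6] PP   >
        [3,4] "saw" : PP/S
        [4,6] S   >
          [4,5] "park" : S/NP
          [5,6] "built" : NP
  [6,7] "read" : NP/PP

[0,1] (S/(NP/PP))/N  lex  "today"
[1,2] PP/NP  lex  "bone"
[2,3] (N/PP)\(PP/NP)  lex  "liked"
[1,3] N/PP  <  k=2
[3,4] PP/S  lex  "saw"
[4,5] S/NP  lex  "park"
[5,6] NP  lex  "built"
[4,6] S  >  k=5
[3,6] PP  >  k=4
[1,6] N  >  k=3
[0,6] S/(NP/PP)  >  k=1
[6,7] NP/PP  lex  "read"
[0,7] S  >  k=6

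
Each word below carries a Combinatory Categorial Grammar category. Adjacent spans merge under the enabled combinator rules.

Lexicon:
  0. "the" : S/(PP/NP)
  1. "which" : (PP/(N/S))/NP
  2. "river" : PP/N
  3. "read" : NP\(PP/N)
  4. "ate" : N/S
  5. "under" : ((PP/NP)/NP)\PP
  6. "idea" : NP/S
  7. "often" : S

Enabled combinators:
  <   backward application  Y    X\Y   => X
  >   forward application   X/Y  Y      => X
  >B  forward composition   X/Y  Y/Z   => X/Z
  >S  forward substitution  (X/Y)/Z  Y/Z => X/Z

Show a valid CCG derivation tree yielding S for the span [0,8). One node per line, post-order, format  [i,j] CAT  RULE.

[0,8] S   >
  [0,1] "the" : S/(PP/NP)
  [1,8] PP/NP   >
    [1,6] (PP/NP)/NP   <
      [1,5] PP   >
        [1,4] PP/(N/S)   >
          [1,2] "which" : (PP/(N/S))/NP
          [2,4] NP   <
            [2,3] "river" : PP/N
            [3,4] "read" : NP\(PP/N)
        [4,5] "ate" : N/S
      [5,6] "under" : ((PP/NP)/NP)\PP
    [6,8] NP   >
      [6,7] "idea" : NP/S
      [7,8] "often" : S

[0,1] S/(PP/NP)  lex  "the"
[1,2] (PP/(N/S))/NP  lex  "which"
[2,3] PP/N  lex  "river"
[3,4] NP\(PP/N)  lex  "read"
[2,4] NP  <  k=3
[1,4] PP/(N/S)  >  k=2
[4,5] N/S  lex  "ate"
[1,5] PP  >  k=4
[5,6] ((PP/NP)/NP)\PP  lex  "under"
[1,6] (PP/NP)/NP  <  k=5
[6,7] NP/S  lex  "idea"
[7,8] S  lex  "often"
[6,8] NP  >  k=7
[1,8] PP/NP  >  k=6
[0,8] S  >  k=1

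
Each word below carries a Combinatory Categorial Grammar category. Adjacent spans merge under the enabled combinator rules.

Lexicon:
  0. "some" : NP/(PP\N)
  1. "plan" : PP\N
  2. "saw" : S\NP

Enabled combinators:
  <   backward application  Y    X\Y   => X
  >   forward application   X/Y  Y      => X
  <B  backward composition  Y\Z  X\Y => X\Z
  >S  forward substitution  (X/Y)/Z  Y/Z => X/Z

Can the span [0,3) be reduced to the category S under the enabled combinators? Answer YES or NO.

YES

[0,3] S   <
  [0,2] NP   >
    [0,1] "some" : NP/(PP\N)
    [1,2] "plan" : PP\N
  [2,3] "saw" : S\NP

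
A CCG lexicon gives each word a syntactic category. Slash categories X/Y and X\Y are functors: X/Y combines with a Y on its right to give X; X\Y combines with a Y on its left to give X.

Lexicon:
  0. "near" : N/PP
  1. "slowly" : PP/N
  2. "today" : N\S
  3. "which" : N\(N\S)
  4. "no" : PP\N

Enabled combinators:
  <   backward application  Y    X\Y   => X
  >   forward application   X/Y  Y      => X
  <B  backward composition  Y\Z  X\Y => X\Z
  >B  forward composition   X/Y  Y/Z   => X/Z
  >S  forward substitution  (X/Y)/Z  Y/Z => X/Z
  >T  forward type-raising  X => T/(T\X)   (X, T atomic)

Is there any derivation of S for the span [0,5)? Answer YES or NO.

NO

N/PP PP/N N\S N\(N\S) PP\N
CKY chart[0,5] = {N/(N\PP), NP/(NP\PP), PP, PP/(PP\PP), S/(S\PP)}; S ∉ chart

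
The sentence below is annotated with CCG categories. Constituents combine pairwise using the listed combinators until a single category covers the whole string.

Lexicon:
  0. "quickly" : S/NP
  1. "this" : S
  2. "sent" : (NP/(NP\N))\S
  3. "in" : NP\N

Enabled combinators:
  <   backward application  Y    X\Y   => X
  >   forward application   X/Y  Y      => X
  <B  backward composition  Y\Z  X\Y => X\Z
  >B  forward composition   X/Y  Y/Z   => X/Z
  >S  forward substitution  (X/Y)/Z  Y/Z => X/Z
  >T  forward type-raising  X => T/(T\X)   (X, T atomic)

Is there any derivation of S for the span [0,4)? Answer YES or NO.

[0,4] S   >
  [0,1] "quickly" : S/NP
  [1,4] NP   >
    [1,3] NP/(NP\N)   <
      [1,2] "this" : S
      [2,3] "sent" : (NP/(NP\N))\S
    [3,4] "in" : NP\N

YES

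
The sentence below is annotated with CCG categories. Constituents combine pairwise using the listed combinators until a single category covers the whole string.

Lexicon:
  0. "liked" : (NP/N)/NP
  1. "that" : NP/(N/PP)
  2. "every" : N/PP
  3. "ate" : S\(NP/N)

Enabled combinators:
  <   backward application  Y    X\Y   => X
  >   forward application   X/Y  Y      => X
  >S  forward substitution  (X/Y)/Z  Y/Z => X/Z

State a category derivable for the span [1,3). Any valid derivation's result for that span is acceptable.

[0,4] S   <
  [0,3] NP/N   >
    [0,1] "liked" : (NP/N)/NP
    [1,3] NP   >
      [1,2] "that" : NP/(N/PP)
      [2,3] "every" : N/PP
  [3,4] "ate" : S\(NP/N)

NP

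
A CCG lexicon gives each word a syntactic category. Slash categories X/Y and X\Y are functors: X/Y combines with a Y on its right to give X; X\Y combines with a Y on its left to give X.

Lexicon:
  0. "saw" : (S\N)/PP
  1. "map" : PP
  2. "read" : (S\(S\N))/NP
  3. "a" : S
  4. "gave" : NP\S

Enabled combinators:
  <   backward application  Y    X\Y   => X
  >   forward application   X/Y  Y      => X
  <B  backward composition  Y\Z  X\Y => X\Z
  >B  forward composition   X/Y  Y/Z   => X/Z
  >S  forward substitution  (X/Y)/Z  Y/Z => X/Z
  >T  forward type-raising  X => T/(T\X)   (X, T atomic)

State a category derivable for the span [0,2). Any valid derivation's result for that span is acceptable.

[0,5] S   <
  [0,2] S\N   >
    [0,1] "saw" : (S\N)/PP
    [1,2] "map" : PP
  [2,5] S\(S\N)   >
    [2,3] "read" : (S\(S\N))/NP
    [3,5] NP   >
      [3,4] NP/(NP\S)   >T
        [3,4] "a" : S
      [4,5] "gave" : NP\S

S\N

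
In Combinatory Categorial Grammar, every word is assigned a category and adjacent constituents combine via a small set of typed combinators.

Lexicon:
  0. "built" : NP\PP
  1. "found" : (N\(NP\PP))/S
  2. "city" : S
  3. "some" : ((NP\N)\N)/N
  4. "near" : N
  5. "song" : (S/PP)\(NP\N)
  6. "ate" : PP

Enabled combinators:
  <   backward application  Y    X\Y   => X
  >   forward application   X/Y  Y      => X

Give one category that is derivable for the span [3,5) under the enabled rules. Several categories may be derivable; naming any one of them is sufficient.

(NP\N)\N

[0,7] S   >
  [0,6] S/PP   <
    [0,5] NP\N   <
      [0,3] N   <
        [0,1] "built" : NP\PP
        [1,3] N\(NP\PP)   >
          [1,2] "found" : (N\(NP\PP))/S
          [2,3] "city" : S
      [3,5] (NP\N)\N   >
        [3,4] "some" : ((NP\N)\N)/N
        [4,5] "near" : N
    [5,6] "song" : (S/PP)\(NP\N)
  [6,7] "ate" : PP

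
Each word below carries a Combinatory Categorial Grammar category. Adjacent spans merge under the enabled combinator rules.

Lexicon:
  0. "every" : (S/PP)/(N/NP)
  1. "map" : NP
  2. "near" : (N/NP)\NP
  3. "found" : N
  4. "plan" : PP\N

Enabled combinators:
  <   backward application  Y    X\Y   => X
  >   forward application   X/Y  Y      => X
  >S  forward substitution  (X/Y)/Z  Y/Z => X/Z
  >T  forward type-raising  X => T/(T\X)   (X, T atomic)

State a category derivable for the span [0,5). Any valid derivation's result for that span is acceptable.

[0,5] S   >
  [0,3] S/PP   >
    [0,1] "every" : (S/PP)/(N/NP)
    [1,3] N/NP   <
      [1,2] "map" : NP
      [2,3] "near" : (N/NP)\NP
  [3,5] PP   <
    [3,4] "found" : N
    [4,5] "plan" : PP\N

S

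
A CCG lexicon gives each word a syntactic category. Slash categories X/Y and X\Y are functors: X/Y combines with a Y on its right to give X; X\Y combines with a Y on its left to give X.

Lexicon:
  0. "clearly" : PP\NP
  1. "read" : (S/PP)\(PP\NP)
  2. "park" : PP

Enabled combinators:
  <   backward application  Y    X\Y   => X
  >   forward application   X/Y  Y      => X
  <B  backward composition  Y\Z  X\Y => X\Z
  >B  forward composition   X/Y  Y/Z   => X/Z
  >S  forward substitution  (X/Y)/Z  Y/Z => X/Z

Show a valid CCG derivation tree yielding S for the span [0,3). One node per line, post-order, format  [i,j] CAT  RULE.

[0,3] S   >
  [0,2] S/PP   <
    [0,1] "clearly" : PP\NP
    [1,2] "read" : (S/PP)\(PP\NP)
  [2,3] "park" : PP

[0,1] PP\NP  lex  "clearly"
[1,2] (S/PP)\(PP\NP)  lex  "read"
[0,2] S/PP  <  k=1
[2,3] PP  lex  "park"
[0,3] S  >  k=2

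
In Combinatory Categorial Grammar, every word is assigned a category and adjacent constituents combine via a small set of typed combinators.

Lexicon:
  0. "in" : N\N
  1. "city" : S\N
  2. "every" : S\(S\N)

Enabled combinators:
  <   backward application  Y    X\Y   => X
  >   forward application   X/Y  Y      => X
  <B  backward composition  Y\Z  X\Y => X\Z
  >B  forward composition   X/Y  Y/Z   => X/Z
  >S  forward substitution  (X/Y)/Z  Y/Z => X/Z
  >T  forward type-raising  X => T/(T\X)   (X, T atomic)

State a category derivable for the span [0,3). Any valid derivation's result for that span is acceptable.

[0,3] S   <
  [0,2] S\N   <B
    [0,1] "in" : N\N
    [1,2] "city" : S\N
  [2,3] "every" : S\(S\N)

S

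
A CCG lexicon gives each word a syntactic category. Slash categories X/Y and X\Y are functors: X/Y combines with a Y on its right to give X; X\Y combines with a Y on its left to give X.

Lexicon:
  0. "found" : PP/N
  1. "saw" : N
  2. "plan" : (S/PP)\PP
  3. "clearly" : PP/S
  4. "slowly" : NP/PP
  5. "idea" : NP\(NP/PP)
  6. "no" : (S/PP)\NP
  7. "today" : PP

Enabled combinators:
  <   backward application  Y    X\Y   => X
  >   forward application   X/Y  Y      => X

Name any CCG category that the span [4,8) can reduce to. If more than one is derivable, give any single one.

[0,8] S   >
  [0,3] S/PP   <
    [0,2] PP   >
      [0,1] "found" : PP/N
      [1,2] "saw" : N
    [2,3] "plan" : (S/PP)\PP
  [3,8] PP   >
    [3,4] "clearly" : PP/S
    [4,8] S   >
      [4,7] S/PP   <
        [4,6] NP   <
          [4,5] "slowly" : NP/PP
          [5,6] "idea" : NP\(NP/PP)
        [6,7] "no" : (S/PP)\NP
      [7,8] "today" : PP

S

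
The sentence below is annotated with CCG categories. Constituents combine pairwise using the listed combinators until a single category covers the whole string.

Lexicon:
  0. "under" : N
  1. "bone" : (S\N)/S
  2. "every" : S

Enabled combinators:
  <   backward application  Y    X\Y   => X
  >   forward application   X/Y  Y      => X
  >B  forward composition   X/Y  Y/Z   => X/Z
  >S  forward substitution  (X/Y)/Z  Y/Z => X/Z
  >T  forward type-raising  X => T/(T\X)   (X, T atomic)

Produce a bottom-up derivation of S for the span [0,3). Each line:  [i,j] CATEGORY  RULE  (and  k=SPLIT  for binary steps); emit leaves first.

[0,3] S   >
  [0,1] S/(S\N)   >T
    [0,1] "under" : N
  [1,3] S\N   >
    [1,2] "bone" : (S\N)/S
    [2,3] "every" : S

[0,1] N  lex  "under"
[0,1] S/(S\N)  >T
[1,2] (S\N)/S  lex  "bone"
[2,3] S  lex  "every"
[1,3] S\N  >  k=2
[0,3] S  >  k=1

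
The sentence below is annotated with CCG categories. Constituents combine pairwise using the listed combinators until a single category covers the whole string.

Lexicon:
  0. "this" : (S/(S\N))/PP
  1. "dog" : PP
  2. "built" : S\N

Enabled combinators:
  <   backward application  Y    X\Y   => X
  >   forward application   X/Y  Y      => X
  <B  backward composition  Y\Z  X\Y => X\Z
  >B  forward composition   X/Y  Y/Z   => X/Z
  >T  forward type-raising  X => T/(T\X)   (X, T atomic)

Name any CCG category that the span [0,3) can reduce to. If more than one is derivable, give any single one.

S

[0,3] S   >
  [0,2] S/(S\N)   >
    [0,1] "this" : (S/(S\N))/PP
    [1,2] "dog" : PP
  [2,3] "built" : S\N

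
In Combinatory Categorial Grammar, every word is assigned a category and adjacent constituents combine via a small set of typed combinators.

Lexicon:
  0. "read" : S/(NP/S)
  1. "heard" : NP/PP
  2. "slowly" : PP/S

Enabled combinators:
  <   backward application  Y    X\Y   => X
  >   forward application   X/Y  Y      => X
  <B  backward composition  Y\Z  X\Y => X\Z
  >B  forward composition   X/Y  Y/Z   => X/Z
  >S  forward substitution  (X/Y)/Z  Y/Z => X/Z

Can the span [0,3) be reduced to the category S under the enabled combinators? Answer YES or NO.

YES

[0,3] S   >
  [0,1] "read" : S/(NP/S)
  [1,3] NP/S   >B
    [1,2] "heard" : NP/PP
    [2,3] "slowly" : PP/S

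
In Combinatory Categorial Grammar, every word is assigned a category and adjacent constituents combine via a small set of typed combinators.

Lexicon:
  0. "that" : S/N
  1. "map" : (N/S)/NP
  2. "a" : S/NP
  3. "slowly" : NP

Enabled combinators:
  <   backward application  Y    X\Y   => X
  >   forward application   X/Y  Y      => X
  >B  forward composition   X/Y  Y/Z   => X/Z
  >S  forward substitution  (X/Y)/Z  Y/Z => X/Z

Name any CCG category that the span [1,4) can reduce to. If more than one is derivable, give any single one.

[0,4] S   >
  [0,1] "that" : S/N
  [1,4] N   >
    [1,3] N/NP   >S
      [1,2] "map" : (N/S)/NP
      [2,3] "a" : S/NP
    [3,4] "slowly" : NP

N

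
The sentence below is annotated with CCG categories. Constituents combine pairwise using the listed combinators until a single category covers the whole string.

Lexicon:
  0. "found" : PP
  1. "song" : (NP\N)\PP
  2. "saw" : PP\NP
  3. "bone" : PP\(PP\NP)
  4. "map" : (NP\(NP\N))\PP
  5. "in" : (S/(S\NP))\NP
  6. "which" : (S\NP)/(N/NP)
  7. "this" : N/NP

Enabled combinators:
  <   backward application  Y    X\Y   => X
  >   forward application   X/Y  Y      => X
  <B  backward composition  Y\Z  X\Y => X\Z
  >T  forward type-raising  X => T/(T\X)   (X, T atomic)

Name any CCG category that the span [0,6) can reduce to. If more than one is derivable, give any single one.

S/(S\NP)

[0,8] S   >
  [0,6] S/(S\NP)   <
    [0,5] NP   <
      [0,2] NP\N   <
        [0,1] "found" : PP
        [1,2] "song" : (NP\N)\PP
      [2,5] NP\(NP\N)   <
        [2,4] PP   <
          [2,3] "saw" : PP\NP
          [3,4] "bone" : PP\(PP\NP)
        [4,5] "map" : (NP\(NP\N))\PP
    [5,6] "in" : (S/(S\NP))\NP
  [6,8] S\NP   >
    [6,7] "which" : (S\NP)/(N/NP)
    [7,8] "this" : N/NP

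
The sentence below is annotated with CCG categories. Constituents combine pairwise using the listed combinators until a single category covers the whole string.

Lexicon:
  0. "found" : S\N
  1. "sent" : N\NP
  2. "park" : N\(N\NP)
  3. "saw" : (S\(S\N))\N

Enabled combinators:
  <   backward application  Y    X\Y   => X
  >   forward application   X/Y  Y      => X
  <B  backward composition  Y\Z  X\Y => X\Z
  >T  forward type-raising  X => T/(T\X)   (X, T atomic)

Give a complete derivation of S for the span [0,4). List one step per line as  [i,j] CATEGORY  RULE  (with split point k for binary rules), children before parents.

[0,4] S   <
  [0,1] "found" : S\N
  [1,4] S\(S\N)   <
    [1,3] N   <
      [1,2] "sent" : N\NP
      [2,3] "park" : N\(N\NP)
    [3,4] "saw" : (S\(S\N))\N

[0,1] S\N  lex  "found"
[1,2] N\NP  lex  "sent"
[2,3] N\(N\NP)  lex  "park"
[1,3] N  <  k=2
[3,4] (S\(S\N))\N  lex  "saw"
[1,4] S\(S\N)  <  k=3
[0,4] S  <  k=1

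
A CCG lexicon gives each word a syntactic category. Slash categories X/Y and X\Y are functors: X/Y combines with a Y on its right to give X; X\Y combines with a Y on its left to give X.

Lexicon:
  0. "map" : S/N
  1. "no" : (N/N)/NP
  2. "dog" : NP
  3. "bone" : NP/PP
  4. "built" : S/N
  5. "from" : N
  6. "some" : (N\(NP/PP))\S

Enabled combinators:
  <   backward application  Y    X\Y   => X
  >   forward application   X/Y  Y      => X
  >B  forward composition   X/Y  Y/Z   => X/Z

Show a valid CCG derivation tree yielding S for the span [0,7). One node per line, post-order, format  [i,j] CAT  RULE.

[0,1] S/N  lex  "map"
[1,2] (N/N)/NP  lex  "no"
[2,3] NP  lex  "dog"
[1,3] N/N  >  k=2
[0,3] S/N  >B  k=1
[3,4] NP/PP  lex  "bone"
[4,5] S/N  lex  "built"
[5,6] N  lex  "from"
[4,6] S  >  k=5
[6,7] (N\(NP/PP))\S  lex  "some"
[4,7] N\(NP/PP)  <  k=6
[3,7] N  <  k=4
[0,7] S  >  k=3

[0,7] S   >
  [0,3] S/N   >B
    [0,1] "map" : S/N
    [1,3] N/N   >
      [1,2] "no" : (N/N)/NP
      [2,3] "dog" : NP
  [3,7] N   <
    [3,4] "bone" : NP/PP
    [4,7] N\(NP/PP)   <
      [4,6] S   >
        [4,5] "built" : S/N
        [5,6] "from" : N
      [6,7] "some" : (N\(NP/PP))\S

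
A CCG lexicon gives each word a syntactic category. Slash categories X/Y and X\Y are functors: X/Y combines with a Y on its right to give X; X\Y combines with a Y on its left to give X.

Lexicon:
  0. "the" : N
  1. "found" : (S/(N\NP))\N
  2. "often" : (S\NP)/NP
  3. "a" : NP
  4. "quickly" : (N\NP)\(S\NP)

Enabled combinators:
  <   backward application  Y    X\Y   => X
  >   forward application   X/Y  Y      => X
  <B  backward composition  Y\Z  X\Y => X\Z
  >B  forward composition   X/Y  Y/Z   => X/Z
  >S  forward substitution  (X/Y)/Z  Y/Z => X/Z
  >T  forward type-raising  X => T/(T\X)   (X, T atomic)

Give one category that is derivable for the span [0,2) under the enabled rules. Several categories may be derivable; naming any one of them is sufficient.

S/(N\NP)

[0,5] S   >
  [0,2] S/(N\NP)   <
    [0,1] "the" : N
    [1,2] "found" : (S/(N\NP))\N
  [2,5] N\NP   <
    [2,4] S\NP   >
      [2,3] "often" : (S\NP)/NP
      [3,4] "a" : NP
    [4,5] "quickly" : (N\NP)\(S\NP)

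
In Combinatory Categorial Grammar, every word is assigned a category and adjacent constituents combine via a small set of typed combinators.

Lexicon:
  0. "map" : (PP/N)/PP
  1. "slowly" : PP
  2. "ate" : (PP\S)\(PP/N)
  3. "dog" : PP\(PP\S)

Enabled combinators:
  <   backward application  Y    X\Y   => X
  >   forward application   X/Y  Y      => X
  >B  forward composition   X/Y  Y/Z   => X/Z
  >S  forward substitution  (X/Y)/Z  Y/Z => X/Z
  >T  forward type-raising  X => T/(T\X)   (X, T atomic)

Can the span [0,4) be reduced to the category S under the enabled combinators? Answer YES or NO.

(PP/N)/PP PP (PP\S)\(PP/N) PP\(PP\S)
CKY chart[0,4] = {N/(N\PP), NP/(NP\PP), PP, PP/(PP\PP), S/(S\PP)}; S ∉ chart

NO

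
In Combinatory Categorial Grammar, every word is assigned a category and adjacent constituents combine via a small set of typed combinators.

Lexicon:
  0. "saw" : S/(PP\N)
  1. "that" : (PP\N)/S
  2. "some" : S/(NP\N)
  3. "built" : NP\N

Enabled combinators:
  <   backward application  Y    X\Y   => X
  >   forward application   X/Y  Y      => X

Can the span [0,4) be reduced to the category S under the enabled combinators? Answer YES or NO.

YES

[0,4] S   >
  [0,1] "saw" : S/(PP\N)
  [1,4] PP\N   >
    [1,2] "that" : (PP\N)/S
    [2,4] S   >
      [2,3] "some" : S/(NP\N)
      [3,4] "built" : NP\N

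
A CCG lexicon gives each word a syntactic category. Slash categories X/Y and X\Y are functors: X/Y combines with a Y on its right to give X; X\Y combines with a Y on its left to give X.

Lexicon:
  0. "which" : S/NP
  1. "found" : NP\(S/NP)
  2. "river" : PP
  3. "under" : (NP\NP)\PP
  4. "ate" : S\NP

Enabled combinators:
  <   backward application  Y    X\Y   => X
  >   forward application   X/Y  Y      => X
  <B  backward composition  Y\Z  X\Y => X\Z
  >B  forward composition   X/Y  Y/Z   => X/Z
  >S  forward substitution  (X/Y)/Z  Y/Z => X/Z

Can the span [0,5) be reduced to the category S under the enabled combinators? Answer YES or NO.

YES

[0,5] S   <
  [0,2] NP   <
    [0,1] "which" : S/NP
    [1,2] "found" : NP\(S/NP)
  [2,5] S\NP   <B
    [2,4] NP\NP   <
      [2,3] "river" : PP
      [3,4] "under" : (NP\NP)\PP
    [4,5] "ate" : S\NP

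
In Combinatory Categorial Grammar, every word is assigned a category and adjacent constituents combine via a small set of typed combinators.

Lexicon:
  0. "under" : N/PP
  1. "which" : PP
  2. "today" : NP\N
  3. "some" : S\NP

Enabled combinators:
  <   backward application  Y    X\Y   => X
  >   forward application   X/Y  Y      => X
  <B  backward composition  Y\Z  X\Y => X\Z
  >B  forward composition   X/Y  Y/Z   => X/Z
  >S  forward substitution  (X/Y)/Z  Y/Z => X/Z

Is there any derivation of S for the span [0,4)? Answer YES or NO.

[0,4] S   <
  [0,2] N   >
    [0,1] "under" : N/PP
    [1,2] "which" : PP
  [2,4] S\N   <B
    [2,3] "today" : NP\N
    [3,4] "some" : S\NP

YES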